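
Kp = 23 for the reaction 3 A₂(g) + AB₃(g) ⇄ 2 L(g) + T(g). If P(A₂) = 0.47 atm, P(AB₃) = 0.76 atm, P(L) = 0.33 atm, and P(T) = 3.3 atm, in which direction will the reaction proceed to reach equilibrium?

in the forward direction

Qp = P(L)²·P(T) / (P(A₂)³·P(AB₃)) = (0.33)²·(3.3) / ((0.47)³·(0.76)) = 4.6
Qp = 4.6 < Kp = 23, so the forward reaction proceeds.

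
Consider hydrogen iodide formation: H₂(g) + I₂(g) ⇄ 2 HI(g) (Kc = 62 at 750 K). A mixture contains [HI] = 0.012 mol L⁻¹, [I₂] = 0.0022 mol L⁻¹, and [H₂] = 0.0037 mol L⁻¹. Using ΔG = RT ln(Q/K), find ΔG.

ΔG = -7.82 kJ/mol

Qc = [HI]² / ([H₂]·[I₂]) = (0.012)² / ((0.0037)·(0.0022)) = 17.7
ΔG = RT ln(Qc/Kc) = (8.314 J mol⁻¹ K⁻¹)(750 K) × ln(17.7/62)
   = (6.236 kJ/mol)(-1.254) = -7.82 kJ/mol
ΔG < 0, so the forward reaction is spontaneous (proceeds forward).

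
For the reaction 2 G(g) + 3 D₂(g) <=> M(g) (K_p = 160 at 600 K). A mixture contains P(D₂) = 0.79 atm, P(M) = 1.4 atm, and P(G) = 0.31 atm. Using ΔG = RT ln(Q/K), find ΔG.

Q_p = P(M) / (P(G)²·P(D₂)³) = (1.4) / ((0.31)²·(0.79)³) = 29.5
ΔG = RT ln(Q_p/K_p) = (8.314 J mol⁻¹ K⁻¹)(600 K) × ln(29.5/160)
   = (4.988 kJ/mol)(-1.691) = -8.43 kJ/mol
ΔG < 0, so the forward reaction is spontaneous (proceeds forward).

ΔG = -8.43 kJ/mol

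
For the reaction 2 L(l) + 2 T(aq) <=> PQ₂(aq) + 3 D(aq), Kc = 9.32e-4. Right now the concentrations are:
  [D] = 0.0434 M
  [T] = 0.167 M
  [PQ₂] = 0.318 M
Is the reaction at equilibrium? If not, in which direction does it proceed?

neither direction; the system is at equilibrium

(L is a pure liquid — omitted from Qc.)
Qc = [PQ₂]·[D]³ / [T]² = (0.318)·(0.0434)³ / (0.167)² = 9.32e-4
Qc = 9.32e-4 = Kc, so the system is already at equilibrium.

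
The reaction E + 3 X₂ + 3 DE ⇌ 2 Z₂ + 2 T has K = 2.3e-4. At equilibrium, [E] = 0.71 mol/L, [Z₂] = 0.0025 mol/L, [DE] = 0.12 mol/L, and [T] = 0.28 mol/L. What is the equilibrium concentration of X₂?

[X₂] = 1.2 mol/L

At equilibrium, K = [Z₂]²·[T]² / ([E]·[X₂]³·[DE]³) = 2.3e-4.
(0.0025)²·(0.28)² / ((0.71)·([X₂])³·(0.12)³) = 2.3e-4
[X₂]³ = 1.74 ⇒ [X₂] = 1.2 mol/L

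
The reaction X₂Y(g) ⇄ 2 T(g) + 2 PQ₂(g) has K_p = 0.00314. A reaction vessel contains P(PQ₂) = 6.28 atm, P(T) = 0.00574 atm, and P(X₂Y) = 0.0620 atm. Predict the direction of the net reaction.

in the reverse direction

Q_p = P(T)²·P(PQ₂)² / P(X₂Y) = (0.00574)²·(6.28)² / (0.0620) = 0.0210
Q_p = 0.0210 > K_p = 0.00314, so the reverse reaction proceeds.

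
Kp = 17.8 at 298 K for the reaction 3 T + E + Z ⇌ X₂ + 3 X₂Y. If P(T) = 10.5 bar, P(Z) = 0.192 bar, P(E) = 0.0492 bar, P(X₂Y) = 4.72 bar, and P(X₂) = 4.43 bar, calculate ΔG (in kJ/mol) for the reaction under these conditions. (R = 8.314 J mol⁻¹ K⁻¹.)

ΔG = 2.16 kJ/mol

Qp = P(X₂)·P(X₂Y)³ / (P(T)³·P(E)·P(Z)) = (4.43)·(4.72)³ / ((10.5)³·(0.0492)·(0.192)) = 42.6
ΔG = RT ln(Qp/Kp) = (8.314 J mol⁻¹ K⁻¹)(298 K) × ln(42.6/17.8)
   = (2.478 kJ/mol)(0.8727) = 2.16 kJ/mol
ΔG > 0, so the forward reaction is non-spontaneous (proceeds in reverse).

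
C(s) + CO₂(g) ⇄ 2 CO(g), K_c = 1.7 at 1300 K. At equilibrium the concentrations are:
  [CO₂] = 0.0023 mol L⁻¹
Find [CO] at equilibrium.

(C is a pure solid — omitted from K_c.)
At equilibrium, K_c = [CO]² / [CO₂] = 1.7.
([CO])² / (0.0023) = 1.7
[CO]² = 0.00391 ⇒ [CO] = 0.063 mol L⁻¹

[CO] = 0.063 mol L⁻¹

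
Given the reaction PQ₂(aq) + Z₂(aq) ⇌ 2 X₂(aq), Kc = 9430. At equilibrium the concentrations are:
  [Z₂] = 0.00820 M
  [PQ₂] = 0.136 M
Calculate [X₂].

[X₂] = 3.24 M

At equilibrium, Kc = [X₂]² / ([PQ₂]·[Z₂]) = 9430.
([X₂])² / ((0.136)·(0.00820)) = 9430
[X₂]² = 10.5 ⇒ [X₂] = 3.24 M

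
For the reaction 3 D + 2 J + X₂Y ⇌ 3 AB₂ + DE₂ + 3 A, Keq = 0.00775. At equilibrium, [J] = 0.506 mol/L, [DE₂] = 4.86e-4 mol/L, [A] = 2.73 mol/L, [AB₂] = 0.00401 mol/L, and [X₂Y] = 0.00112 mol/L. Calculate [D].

[D] = 0.0660 mol/L

At equilibrium, Keq = [AB₂]³·[DE₂]·[A]³ / ([D]³·[J]²·[X₂Y]) = 0.00775.
(0.00401)³·(4.86e-4)·(2.73)³ / (([D])³·(0.506)²·(0.00112)) = 0.00775
[D]³ = 2.87e-4 ⇒ [D] = 0.0660 mol/L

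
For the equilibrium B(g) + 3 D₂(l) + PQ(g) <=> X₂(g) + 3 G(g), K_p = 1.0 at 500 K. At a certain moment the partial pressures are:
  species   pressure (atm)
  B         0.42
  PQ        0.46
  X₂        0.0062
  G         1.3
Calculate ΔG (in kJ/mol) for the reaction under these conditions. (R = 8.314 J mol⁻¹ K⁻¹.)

(D₂ is a pure liquid — omitted from Q_p.)
Q_p = P(X₂)·P(G)³ / (P(B)·P(PQ)) = (0.0062)·(1.3)³ / ((0.42)·(0.46)) = 0.0705
ΔG = RT ln(Q_p/K_p) = (8.314 J mol⁻¹ K⁻¹)(500 K) × ln(0.0705/1.0)
   = (4.157 kJ/mol)(-2.652) = -11.0 kJ/mol
ΔG < 0, so the forward reaction is spontaneous (proceeds forward).

ΔG = -11.0 kJ/mol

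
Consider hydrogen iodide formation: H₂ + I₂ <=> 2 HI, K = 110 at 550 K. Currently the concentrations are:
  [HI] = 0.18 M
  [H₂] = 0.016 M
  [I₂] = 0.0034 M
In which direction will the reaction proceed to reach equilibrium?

Q = [HI]² / ([H₂]·[I₂]) = (0.18)² / ((0.016)·(0.0034)) = 600
Q = 600 > K = 110, so the reverse reaction proceeds.

toward reactants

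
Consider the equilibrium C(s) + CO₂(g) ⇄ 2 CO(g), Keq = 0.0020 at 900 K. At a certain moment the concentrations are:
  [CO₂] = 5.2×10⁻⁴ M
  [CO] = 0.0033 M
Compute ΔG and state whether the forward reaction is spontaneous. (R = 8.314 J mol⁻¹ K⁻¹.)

(C is a pure solid — omitted from Q.)
Q = [CO]² / [CO₂] = (0.0033)² / (5.2×10⁻⁴) = 0.0209
ΔG = RT ln(Q/Keq) = (8.314 J mol⁻¹ K⁻¹)(900 K) × ln(0.0209/0.0020)
   = (7.483 kJ/mol)(2.347) = 17.6 kJ/mol
ΔG > 0, so the forward reaction is non-spontaneous (proceeds in reverse).

ΔG = 17.6 kJ/mol; the forward reaction is non-spontaneous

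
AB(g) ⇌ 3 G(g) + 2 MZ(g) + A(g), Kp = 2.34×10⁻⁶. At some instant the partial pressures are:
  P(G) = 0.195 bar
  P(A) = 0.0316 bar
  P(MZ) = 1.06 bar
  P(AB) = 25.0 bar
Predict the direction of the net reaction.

toward reactants

Qp = P(G)³·P(MZ)²·P(A) / P(AB) = (0.195)³·(1.06)²·(0.0316) / (25.0) = 1.05×10⁻⁵
Qp = 1.05×10⁻⁵ > Kp = 2.34×10⁻⁶, so the reverse reaction proceeds.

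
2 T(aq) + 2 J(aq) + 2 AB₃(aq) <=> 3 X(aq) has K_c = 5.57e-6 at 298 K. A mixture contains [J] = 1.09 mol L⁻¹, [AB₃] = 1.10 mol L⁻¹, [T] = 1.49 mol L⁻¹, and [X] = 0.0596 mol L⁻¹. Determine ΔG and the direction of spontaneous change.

Q_c = [X]³ / ([T]²·[J]²·[AB₃]²) = (0.0596)³ / ((1.49)²·(1.09)²·(1.10)²) = 6.63e-5
ΔG = RT ln(Q_c/K_c) = (8.314 J mol⁻¹ K⁻¹)(298 K) × ln(6.63e-5/5.57e-6)
   = (2.478 kJ/mol)(2.477) = 6.14 kJ/mol
ΔG > 0, so the forward reaction is non-spontaneous (proceeds in reverse).

ΔG = 6.14 kJ/mol; the forward reaction is non-spontaneous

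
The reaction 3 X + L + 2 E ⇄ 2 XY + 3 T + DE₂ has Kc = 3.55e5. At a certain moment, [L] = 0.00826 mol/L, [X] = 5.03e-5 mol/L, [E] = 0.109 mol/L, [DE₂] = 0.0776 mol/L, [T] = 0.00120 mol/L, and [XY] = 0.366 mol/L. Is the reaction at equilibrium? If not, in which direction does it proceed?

Qc = [XY]²·[T]³·[DE₂] / ([X]³·[L]·[E]²) = (0.366)²·(0.00120)³·(0.0776) / ((5.03e-5)³·(0.00826)·(0.109)²) = 1.44e6
Qc = 1.44e6 > Kc = 3.55e5, so the reverse reaction proceeds.

toward reactants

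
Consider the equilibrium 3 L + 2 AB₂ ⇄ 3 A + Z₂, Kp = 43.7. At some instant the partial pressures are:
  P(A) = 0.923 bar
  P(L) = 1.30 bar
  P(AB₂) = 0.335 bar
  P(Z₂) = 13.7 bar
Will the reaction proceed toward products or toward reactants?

no net change (already at equilibrium)

Qp = P(A)³·P(Z₂) / (P(L)³·P(AB₂)²) = (0.923)³·(13.7) / ((1.30)³·(0.335)²) = 43.7
Qp = 43.7 = Kp, so the system is already at equilibrium.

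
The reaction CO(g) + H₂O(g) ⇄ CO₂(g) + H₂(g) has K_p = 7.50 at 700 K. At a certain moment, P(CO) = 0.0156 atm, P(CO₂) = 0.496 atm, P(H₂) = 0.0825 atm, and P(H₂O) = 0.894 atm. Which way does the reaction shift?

Q_p = P(CO₂)·P(H₂) / (P(CO)·P(H₂O)) = (0.496)·(0.0825) / ((0.0156)·(0.894)) = 2.93
Q_p = 2.93 < K_p = 7.50, so the forward reaction proceeds.

in the forward direction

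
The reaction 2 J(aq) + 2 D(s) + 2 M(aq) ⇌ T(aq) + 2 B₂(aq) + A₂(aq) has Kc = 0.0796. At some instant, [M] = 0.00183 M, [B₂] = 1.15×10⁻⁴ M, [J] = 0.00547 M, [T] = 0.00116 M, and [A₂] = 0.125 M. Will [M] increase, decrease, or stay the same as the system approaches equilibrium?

decrease

(D is a pure solid — omitted from Qc.)
Qc = [T]·[B₂]²·[A₂] / ([J]²·[M]²) = (0.00116)·(1.15×10⁻⁴)²·(0.125) / ((0.00547)²·(0.00183)²) = 0.0191
Qc = 0.0191 < Kc = 0.0796: net forward reaction.
M is a reactant, so it decreases.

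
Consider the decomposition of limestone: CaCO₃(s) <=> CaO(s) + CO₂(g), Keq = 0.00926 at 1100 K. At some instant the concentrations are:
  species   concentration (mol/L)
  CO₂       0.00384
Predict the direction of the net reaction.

forward (toward products)

(CaCO₃, CaO are pure solids — omitted from Q.)
Q = [CO₂] = 0.00384
Q = 0.00384 < Keq = 0.00926, so the forward reaction proceeds.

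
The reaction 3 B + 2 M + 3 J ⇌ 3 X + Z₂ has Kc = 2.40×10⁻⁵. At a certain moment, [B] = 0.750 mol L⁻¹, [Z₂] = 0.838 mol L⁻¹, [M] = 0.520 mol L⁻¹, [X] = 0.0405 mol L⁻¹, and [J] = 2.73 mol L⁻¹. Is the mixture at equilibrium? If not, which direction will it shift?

yes, at equilibrium

Qc = [X]³·[Z₂] / ([B]³·[M]²·[J]³) = (0.0405)³·(0.838) / ((0.750)³·(0.520)²·(2.73)³) = 2.40×10⁻⁵
Qc = 2.40×10⁻⁵ = Kc; the system is at equilibrium.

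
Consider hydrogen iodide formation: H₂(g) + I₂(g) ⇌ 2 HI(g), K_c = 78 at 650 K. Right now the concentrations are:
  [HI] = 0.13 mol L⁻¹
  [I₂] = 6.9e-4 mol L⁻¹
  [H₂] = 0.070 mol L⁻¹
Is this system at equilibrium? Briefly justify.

Q_c = [HI]² / ([H₂]·[I₂]) = (0.13)² / ((0.070)·(6.9e-4)) = 350
Q_c = 350 > K_c = 78: net reverse reaction.

no; Q > K, reaction proceeds in reverse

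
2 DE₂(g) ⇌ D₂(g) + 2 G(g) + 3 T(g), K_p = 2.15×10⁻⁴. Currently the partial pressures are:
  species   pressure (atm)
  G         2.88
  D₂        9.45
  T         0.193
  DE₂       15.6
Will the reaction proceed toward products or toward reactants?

in the reverse direction

Q_p = P(D₂)·P(G)²·P(T)³ / P(DE₂)² = (9.45)·(2.88)²·(0.193)³ / (15.6)² = 0.00232
Q_p = 0.00232 > K_p = 2.15×10⁻⁴, so the reverse reaction proceeds.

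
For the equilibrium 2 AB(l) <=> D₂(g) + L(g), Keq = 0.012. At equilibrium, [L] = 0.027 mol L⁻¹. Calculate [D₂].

(AB is a pure liquid — omitted from Keq.)
At equilibrium, Keq = [D₂]·[L] = 0.012.
([D₂])·(0.027) = 0.012
[D₂] = 0.444 = 0.44 mol L⁻¹

[D₂] = 0.44 mol L⁻¹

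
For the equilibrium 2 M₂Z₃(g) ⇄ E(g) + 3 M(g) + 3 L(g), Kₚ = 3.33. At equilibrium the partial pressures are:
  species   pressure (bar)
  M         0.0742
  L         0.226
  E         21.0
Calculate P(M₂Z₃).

P(M₂Z₃) = 0.00545 bar

At equilibrium, Kₚ = P(E)·P(M)³·P(L)³ / P(M₂Z₃)² = 3.33.
(21.0)·(0.0742)³·(0.226)³ / (P(M₂Z₃))² = 3.33
P(M₂Z₃)² = 2.97×10⁻⁵ ⇒ P(M₂Z₃) = 0.00545 bar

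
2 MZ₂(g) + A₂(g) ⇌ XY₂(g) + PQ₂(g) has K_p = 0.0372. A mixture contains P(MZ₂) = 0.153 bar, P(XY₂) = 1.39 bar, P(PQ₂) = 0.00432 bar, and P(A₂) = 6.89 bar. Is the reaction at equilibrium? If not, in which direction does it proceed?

Q_p = P(XY₂)·P(PQ₂) / (P(MZ₂)²·P(A₂)) = (1.39)·(0.00432) / ((0.153)²·(6.89)) = 0.0372
Q_p = 0.0372 = K_p, so the system is already at equilibrium.

neither direction; the system is at equilibrium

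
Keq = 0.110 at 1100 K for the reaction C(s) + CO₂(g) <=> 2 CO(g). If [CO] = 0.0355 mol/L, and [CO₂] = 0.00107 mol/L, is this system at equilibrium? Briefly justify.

no; Q > K, reaction proceeds in reverse

(C is a pure solid — omitted from Q.)
Q = [CO]² / [CO₂] = (0.0355)² / (0.00107) = 1.18
Q = 1.18 > Keq = 0.110: net reverse reaction.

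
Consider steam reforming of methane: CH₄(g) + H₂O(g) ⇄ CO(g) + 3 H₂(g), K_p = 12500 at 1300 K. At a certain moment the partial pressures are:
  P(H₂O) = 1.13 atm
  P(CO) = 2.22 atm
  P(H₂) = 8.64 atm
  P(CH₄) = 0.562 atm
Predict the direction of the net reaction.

in the forward direction

Q_p = P(CO)·P(H₂)³ / (P(CH₄)·P(H₂O)) = (2.22)·(8.64)³ / ((0.562)·(1.13)) = 2250
Q_p = 2250 < K_p = 12500, so the forward reaction proceeds.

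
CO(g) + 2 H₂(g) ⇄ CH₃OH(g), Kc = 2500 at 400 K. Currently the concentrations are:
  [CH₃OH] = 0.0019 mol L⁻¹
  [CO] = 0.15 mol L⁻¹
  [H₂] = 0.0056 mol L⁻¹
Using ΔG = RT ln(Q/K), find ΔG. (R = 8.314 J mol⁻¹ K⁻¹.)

ΔG = -6.06 kJ/mol

Qc = [CH₃OH] / ([CO]·[H₂]²) = (0.0019) / ((0.15)·(0.0056)²) = 404
ΔG = RT ln(Qc/Kc) = (8.314 J mol⁻¹ K⁻¹)(400 K) × ln(404/2500)
   = (3.326 kJ/mol)(-1.823) = -6.06 kJ/mol
ΔG < 0, so the forward reaction is spontaneous (proceeds forward).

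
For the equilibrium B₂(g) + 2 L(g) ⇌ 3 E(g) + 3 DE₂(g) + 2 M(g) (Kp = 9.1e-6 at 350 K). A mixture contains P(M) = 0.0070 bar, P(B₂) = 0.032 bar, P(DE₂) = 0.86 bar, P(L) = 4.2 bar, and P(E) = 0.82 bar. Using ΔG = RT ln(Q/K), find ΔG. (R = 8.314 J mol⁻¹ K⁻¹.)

ΔG = 3.51 kJ/mol

Qp = P(E)³·P(DE₂)³·P(M)² / (P(B₂)·P(L)²) = (0.82)³·(0.86)³·(0.0070)² / ((0.032)·(4.2)²) = 3.04e-5
ΔG = RT ln(Qp/Kp) = (8.314 J mol⁻¹ K⁻¹)(350 K) × ln(3.04e-5/9.1e-6)
   = (2.910 kJ/mol)(1.206) = 3.51 kJ/mol
ΔG > 0, so the forward reaction is non-spontaneous (proceeds in reverse).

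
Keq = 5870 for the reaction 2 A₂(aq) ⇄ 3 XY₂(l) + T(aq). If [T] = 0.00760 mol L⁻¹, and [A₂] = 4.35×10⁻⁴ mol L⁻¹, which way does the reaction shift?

toward reactants

(XY₂ is a pure liquid — omitted from Q.)
Q = [T] / [A₂]² = (0.00760) / (4.35×10⁻⁴)² = 40200
Q = 40200 > Keq = 5870, so the reverse reaction proceeds.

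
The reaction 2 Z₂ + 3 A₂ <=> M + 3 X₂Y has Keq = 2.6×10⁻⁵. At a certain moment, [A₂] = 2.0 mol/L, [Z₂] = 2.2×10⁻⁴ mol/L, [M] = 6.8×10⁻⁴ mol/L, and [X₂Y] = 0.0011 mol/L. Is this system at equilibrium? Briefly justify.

Q = [M]·[X₂Y]³ / ([Z₂]²·[A₂]³) = (6.8×10⁻⁴)·(0.0011)³ / ((2.2×10⁻⁴)²·(2.0)³) = 2.3×10⁻⁶
Q = 2.3×10⁻⁶ < Keq = 2.6×10⁻⁵: net forward reaction.

no; Q < K, reaction proceeds forward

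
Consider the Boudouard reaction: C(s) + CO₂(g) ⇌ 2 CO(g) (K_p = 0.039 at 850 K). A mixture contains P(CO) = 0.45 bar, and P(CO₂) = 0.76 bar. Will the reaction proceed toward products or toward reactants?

reverse (toward reactants)

(C is a pure solid — omitted from Q_p.)
Q_p = P(CO)² / P(CO₂) = (0.45)² / (0.76) = 0.27
Q_p = 0.27 > K_p = 0.039, so the reverse reaction proceeds.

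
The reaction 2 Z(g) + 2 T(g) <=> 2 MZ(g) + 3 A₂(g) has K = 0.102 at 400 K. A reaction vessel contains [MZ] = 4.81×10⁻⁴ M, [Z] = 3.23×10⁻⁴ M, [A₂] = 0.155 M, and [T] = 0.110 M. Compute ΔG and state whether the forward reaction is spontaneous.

ΔG = 6.32 kJ/mol; the forward reaction is non-spontaneous

Q = [MZ]²·[A₂]³ / ([Z]²·[T]²) = (4.81×10⁻⁴)²·(0.155)³ / ((3.23×10⁻⁴)²·(0.110)²) = 0.682
ΔG = RT ln(Q/K) = (8.314 J mol⁻¹ K⁻¹)(400 K) × ln(0.682/0.102)
   = (3.326 kJ/mol)(1.900) = 6.32 kJ/mol
ΔG > 0, so the forward reaction is non-spontaneous (proceeds in reverse).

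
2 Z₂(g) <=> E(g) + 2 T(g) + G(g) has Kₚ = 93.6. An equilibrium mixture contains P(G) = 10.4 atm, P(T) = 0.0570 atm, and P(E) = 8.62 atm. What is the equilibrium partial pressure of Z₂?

At equilibrium, Kₚ = P(E)·P(T)²·P(G) / P(Z₂)² = 93.6.
(8.62)·(0.0570)²·(10.4) / (P(Z₂))² = 93.6
P(Z₂)² = 0.00311 ⇒ P(Z₂) = 0.0558 atm

P(Z₂) = 0.0558 atm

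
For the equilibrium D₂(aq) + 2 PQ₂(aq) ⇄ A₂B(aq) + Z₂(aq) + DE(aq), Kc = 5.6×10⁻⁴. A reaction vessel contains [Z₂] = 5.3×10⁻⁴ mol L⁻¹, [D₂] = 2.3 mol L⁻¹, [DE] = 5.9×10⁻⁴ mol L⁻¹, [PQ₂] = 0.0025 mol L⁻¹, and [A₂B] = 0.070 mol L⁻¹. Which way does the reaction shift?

reverse (toward reactants)

Qc = [A₂B]·[Z₂]·[DE] / ([D₂]·[PQ₂]²) = (0.070)·(5.3×10⁻⁴)·(5.9×10⁻⁴) / ((2.3)·(0.0025)²) = 0.0015
Qc = 0.0015 > Kc = 5.6×10⁻⁴, so the reverse reaction proceeds.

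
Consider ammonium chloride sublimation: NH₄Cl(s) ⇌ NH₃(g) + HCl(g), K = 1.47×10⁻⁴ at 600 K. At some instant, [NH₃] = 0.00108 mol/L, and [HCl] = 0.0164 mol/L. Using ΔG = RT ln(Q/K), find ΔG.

ΔG = -10.6 kJ/mol

(NH₄Cl is a pure solid — omitted from Q.)
Q = [NH₃]·[HCl] = (0.00108)·(0.0164) = 1.77×10⁻⁵
ΔG = RT ln(Q/K) = (8.314 J mol⁻¹ K⁻¹)(600 K) × ln(1.77×10⁻⁵/1.47×10⁻⁴)
   = (4.988 kJ/mol)(-2.117) = -10.6 kJ/mol
ΔG < 0, so the forward reaction is spontaneous (proceeds forward).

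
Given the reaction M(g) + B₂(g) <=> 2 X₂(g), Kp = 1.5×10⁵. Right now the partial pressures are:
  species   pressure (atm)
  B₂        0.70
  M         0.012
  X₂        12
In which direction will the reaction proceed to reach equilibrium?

in the forward direction

Qp = P(X₂)² / (P(M)·P(B₂)) = (12)² / ((0.012)·(0.70)) = 17000
Qp = 17000 < Kp = 1.5×10⁵, so the forward reaction proceeds.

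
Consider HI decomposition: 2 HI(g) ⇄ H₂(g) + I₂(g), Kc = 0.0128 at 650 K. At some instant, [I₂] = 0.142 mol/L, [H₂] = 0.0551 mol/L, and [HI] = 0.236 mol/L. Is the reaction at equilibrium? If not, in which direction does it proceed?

toward reactants

Qc = [H₂]·[I₂] / [HI]² = (0.0551)·(0.142) / (0.236)² = 0.140
Qc = 0.140 > Kc = 0.0128, so the reverse reaction proceeds.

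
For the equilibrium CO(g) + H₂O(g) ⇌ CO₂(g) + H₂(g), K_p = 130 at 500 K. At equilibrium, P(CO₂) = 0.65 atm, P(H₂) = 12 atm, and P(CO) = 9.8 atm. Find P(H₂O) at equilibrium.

At equilibrium, K_p = P(CO₂)·P(H₂) / (P(CO)·P(H₂O)) = 130.
(0.65)·(12) / ((9.8)·(P(H₂O))) = 130
P(H₂O) = 0.00612 = 0.0061 atm

P(H₂O) = 0.0061 atm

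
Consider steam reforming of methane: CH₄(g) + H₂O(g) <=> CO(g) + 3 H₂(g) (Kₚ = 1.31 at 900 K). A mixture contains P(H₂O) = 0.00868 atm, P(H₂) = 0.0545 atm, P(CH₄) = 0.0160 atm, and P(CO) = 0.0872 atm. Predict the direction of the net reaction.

Qₚ = P(CO)·P(H₂)³ / (P(CH₄)·P(H₂O)) = (0.0872)·(0.0545)³ / ((0.0160)·(0.00868)) = 0.102
Qₚ = 0.102 < Kₚ = 1.31, so the forward reaction proceeds.

in the forward direction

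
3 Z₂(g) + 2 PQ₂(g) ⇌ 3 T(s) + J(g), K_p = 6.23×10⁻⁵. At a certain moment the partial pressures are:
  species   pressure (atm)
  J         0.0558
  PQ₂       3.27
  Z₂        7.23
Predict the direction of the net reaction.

(T is a pure solid — omitted from Q_p.)
Q_p = P(J) / (P(Z₂)³·P(PQ₂)²) = (0.0558) / ((7.23)³·(3.27)²) = 1.38×10⁻⁵
Q_p = 1.38×10⁻⁵ < K_p = 6.23×10⁻⁵, so the forward reaction proceeds.

to the right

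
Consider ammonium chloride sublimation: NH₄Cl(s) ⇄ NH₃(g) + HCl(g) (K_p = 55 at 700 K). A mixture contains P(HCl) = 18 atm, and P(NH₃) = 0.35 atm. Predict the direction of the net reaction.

forward (toward products)

(NH₄Cl is a pure solid — omitted from Q_p.)
Q_p = P(NH₃)·P(HCl) = (0.35)·(18) = 6.3
Q_p = 6.3 < K_p = 55, so the forward reaction proceeds.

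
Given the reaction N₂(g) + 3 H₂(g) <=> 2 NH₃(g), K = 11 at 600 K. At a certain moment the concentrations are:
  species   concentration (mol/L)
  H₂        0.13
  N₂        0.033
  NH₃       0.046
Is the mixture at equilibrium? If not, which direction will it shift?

no; Q > K, reaction proceeds in reverse

Q = [NH₃]² / ([N₂]·[H₂]³) = (0.046)² / ((0.033)·(0.13)³) = 29
Q = 29 > K = 11: net reverse reaction.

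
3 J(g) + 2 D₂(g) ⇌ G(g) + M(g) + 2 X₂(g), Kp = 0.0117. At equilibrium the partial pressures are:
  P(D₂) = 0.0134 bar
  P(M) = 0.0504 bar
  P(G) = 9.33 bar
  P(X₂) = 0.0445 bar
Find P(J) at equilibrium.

At equilibrium, Kp = P(G)·P(M)·P(X₂)² / (P(J)³·P(D₂)²) = 0.0117.
(9.33)·(0.0504)·(0.0445)² / ((P(J))³·(0.0134)²) = 0.0117
P(J)³ = 443 ⇒ P(J) = 7.62 bar

P(J) = 7.62 bar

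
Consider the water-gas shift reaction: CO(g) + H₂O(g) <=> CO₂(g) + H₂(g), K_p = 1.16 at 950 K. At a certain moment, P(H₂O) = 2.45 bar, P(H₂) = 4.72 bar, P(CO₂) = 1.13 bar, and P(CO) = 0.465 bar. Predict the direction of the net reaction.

Q_p = P(CO₂)·P(H₂) / (P(CO)·P(H₂O)) = (1.13)·(4.72) / ((0.465)·(2.45)) = 4.68
Q_p = 4.68 > K_p = 1.16, so the reverse reaction proceeds.

reverse (toward reactants)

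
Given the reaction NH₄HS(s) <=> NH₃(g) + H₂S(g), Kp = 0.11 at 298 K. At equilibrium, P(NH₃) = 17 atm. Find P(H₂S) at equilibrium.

(NH₄HS is a pure solid — omitted from Kp.)
At equilibrium, Kp = P(NH₃)·P(H₂S) = 0.11.
(17)·(P(H₂S)) = 0.11
P(H₂S) = 0.00647 = 0.0065 atm

P(H₂S) = 0.0065 atm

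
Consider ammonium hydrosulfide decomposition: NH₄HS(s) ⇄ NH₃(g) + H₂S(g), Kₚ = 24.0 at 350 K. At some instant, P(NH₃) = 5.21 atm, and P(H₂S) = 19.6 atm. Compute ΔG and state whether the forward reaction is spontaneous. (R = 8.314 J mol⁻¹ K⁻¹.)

(NH₄HS is a pure solid — omitted from Qₚ.)
Qₚ = P(NH₃)·P(H₂S) = (5.21)·(19.6) = 102
ΔG = RT ln(Qₚ/Kₚ) = (8.314 J mol⁻¹ K⁻¹)(350 K) × ln(102/24.0)
   = (2.910 kJ/mol)(1.447) = 4.21 kJ/mol
ΔG > 0, so the forward reaction is non-spontaneous (proceeds in reverse).

ΔG = 4.21 kJ/mol; the forward reaction is non-spontaneous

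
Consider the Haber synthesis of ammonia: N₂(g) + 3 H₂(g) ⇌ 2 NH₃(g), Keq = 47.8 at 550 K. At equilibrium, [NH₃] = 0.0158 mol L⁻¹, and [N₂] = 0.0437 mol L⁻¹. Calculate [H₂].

[H₂] = 0.0493 mol L⁻¹

At equilibrium, Keq = [NH₃]² / ([N₂]·[H₂]³) = 47.8.
(0.0158)² / ((0.0437)·([H₂])³) = 47.8
[H₂]³ = 1.20e-4 ⇒ [H₂] = 0.0493 mol L⁻¹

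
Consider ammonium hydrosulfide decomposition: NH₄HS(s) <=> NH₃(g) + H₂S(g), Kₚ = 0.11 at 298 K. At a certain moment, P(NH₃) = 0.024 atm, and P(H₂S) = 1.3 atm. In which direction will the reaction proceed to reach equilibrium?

(NH₄HS is a pure solid — omitted from Qₚ.)
Qₚ = P(NH₃)·P(H₂S) = (0.024)·(1.3) = 0.031
Qₚ = 0.031 < Kₚ = 0.11, so the forward reaction proceeds.

in the forward direction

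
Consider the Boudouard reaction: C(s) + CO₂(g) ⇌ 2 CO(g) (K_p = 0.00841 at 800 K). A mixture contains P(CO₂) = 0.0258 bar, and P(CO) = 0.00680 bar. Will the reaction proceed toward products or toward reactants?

in the forward direction

(C is a pure solid — omitted from Q_p.)
Q_p = P(CO)² / P(CO₂) = (0.00680)² / (0.0258) = 0.00179
Q_p = 0.00179 < K_p = 0.00841, so the forward reaction proceeds.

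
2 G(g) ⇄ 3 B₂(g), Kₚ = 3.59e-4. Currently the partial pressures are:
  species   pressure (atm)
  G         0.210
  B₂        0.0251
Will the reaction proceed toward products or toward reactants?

no net change (already at equilibrium)

Qₚ = P(B₂)³ / P(G)² = (0.0251)³ / (0.210)² = 3.59e-4
Qₚ = 3.59e-4 = Kₚ, so the system is already at equilibrium.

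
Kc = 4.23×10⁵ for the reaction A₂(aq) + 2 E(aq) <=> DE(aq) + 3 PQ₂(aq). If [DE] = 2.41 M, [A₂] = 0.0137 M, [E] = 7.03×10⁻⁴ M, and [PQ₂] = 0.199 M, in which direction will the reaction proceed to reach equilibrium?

reverse (toward reactants)

Qc = [DE]·[PQ₂]³ / ([A₂]·[E]²) = (2.41)·(0.199)³ / ((0.0137)·(7.03×10⁻⁴)²) = 2.81×10⁶
Qc = 2.81×10⁶ > Kc = 4.23×10⁵, so the reverse reaction proceeds.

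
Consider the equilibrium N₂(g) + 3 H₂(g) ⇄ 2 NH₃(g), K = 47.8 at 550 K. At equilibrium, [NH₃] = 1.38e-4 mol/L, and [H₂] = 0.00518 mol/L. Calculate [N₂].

At equilibrium, K = [NH₃]² / ([N₂]·[H₂]³) = 47.8.
(1.38e-4)² / (([N₂])·(0.00518)³) = 47.8
[N₂] = 0.00287 mol/L

[N₂] = 0.00287 mol/L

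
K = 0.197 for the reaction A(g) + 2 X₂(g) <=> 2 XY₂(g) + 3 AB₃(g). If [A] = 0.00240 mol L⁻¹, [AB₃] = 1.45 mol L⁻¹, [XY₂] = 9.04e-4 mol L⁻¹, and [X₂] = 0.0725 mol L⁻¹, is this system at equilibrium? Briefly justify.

Q = [XY₂]²·[AB₃]³ / ([A]·[X₂]²) = (9.04e-4)²·(1.45)³ / ((0.00240)·(0.0725)²) = 0.197
Q = 0.197 = K; the system is at equilibrium.

yes, at equilibrium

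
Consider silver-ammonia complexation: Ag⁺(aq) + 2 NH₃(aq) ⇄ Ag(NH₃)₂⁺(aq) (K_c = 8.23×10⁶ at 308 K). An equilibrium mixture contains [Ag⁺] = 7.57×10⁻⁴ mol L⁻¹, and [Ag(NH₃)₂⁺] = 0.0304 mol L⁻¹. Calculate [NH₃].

[NH₃] = 0.00221 mol L⁻¹

At equilibrium, K_c = [Ag(NH₃)₂⁺] / ([Ag⁺]·[NH₃]²) = 8.23×10⁶.
(0.0304) / ((7.57×10⁻⁴)·([NH₃])²) = 8.23×10⁶
[NH₃]² = 4.88×10⁻⁶ ⇒ [NH₃] = 0.00221 mol L⁻¹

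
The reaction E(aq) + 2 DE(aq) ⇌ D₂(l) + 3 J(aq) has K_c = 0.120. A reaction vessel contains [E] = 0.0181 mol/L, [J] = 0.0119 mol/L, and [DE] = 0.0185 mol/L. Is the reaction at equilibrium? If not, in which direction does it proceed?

toward reactants

(D₂ is a pure liquid — omitted from Q_c.)
Q_c = [J]³ / ([E]·[DE]²) = (0.0119)³ / ((0.0181)·(0.0185)²) = 0.272
Q_c = 0.272 > K_c = 0.120, so the reverse reaction proceeds.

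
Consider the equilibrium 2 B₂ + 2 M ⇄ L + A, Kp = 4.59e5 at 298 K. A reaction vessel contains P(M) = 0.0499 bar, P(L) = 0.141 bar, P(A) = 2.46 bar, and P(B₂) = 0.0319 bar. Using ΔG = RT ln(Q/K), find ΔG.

Qp = P(L)·P(A) / (P(B₂)²·P(M)²) = (0.141)·(2.46) / ((0.0319)²·(0.0499)²) = 1.37e5
ΔG = RT ln(Qp/Kp) = (8.314 J mol⁻¹ K⁻¹)(298 K) × ln(1.37e5/4.59e5)
   = (2.478 kJ/mol)(-1.209) = -3.00 kJ/mol
ΔG < 0, so the forward reaction is spontaneous (proceeds forward).

ΔG = -3.00 kJ/mol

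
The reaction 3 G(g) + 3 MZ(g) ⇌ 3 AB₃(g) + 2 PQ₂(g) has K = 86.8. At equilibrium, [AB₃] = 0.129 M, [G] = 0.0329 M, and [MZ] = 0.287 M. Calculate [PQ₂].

At equilibrium, K = [AB₃]³·[PQ₂]² / ([G]³·[MZ]³) = 86.8.
(0.129)³·([PQ₂])² / ((0.0329)³·(0.287)³) = 86.8
[PQ₂]² = 0.0340 ⇒ [PQ₂] = 0.184 M

[PQ₂] = 0.184 M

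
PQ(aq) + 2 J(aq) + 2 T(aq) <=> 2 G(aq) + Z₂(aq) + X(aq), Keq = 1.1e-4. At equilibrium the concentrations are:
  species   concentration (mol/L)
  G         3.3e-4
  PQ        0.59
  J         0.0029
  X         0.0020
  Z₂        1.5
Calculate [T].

At equilibrium, Keq = [G]²·[Z₂]·[X] / ([PQ]·[J]²·[T]²) = 1.1e-4.
(3.3e-4)²·(1.5)·(0.0020) / ((0.59)·(0.0029)²·([T])²) = 1.1e-4
[T]² = 0.599 ⇒ [T] = 0.77 mol/L

[T] = 0.77 mol/L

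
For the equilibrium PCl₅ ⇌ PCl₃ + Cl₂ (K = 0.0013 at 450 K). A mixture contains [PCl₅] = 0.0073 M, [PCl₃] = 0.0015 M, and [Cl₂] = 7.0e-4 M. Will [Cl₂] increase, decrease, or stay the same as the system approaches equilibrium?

Q = [PCl₃]·[Cl₂] / [PCl₅] = (0.0015)·(7.0e-4) / (0.0073) = 1.4e-4
Q = 1.4e-4 < K = 0.0013: net forward reaction.
Cl₂ is a product, so it increases.

increase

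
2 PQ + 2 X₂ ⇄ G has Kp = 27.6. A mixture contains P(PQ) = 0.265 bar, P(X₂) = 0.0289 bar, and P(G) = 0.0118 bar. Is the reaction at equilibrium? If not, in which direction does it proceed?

to the left

Qp = P(G) / (P(PQ)²·P(X₂)²) = (0.0118) / ((0.265)²·(0.0289)²) = 201
Qp = 201 > Kp = 27.6, so the reverse reaction proceeds.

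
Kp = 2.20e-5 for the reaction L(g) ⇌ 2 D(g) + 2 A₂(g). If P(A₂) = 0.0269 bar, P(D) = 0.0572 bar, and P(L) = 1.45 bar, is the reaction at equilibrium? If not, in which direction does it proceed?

forward (toward products)

Qp = P(D)²·P(A₂)² / P(L) = (0.0572)²·(0.0269)² / (1.45) = 1.63e-6
Qp = 1.63e-6 < Kp = 2.20e-5, so the forward reaction proceeds.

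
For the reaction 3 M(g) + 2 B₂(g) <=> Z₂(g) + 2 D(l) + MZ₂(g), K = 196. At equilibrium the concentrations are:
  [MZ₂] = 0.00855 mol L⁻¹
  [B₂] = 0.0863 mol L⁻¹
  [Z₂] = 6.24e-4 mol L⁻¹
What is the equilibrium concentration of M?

(D is a pure liquid — omitted from K.)
At equilibrium, K = [Z₂]·[MZ₂] / ([M]³·[B₂]²) = 196.
(6.24e-4)·(0.00855) / (([M])³·(0.0863)²) = 196
[M]³ = 3.65e-6 ⇒ [M] = 0.0154 mol L⁻¹

[M] = 0.0154 mol L⁻¹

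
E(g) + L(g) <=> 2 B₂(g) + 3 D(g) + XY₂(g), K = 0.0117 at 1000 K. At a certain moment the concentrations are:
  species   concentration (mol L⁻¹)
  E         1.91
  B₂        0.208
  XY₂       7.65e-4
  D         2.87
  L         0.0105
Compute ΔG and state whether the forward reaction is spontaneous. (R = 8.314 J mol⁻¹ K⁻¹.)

Q = [B₂]²·[D]³·[XY₂] / ([E]·[L]) = (0.208)²·(2.87)³·(7.65e-4) / ((1.91)·(0.0105)) = 0.0390
ΔG = RT ln(Q/K) = (8.314 J mol⁻¹ K⁻¹)(1000 K) × ln(0.0390/0.0117)
   = (8.314 kJ/mol)(1.204) = 10.0 kJ/mol
ΔG > 0, so the forward reaction is non-spontaneous (proceeds in reverse).

ΔG = 10.0 kJ/mol; the forward reaction is non-spontaneous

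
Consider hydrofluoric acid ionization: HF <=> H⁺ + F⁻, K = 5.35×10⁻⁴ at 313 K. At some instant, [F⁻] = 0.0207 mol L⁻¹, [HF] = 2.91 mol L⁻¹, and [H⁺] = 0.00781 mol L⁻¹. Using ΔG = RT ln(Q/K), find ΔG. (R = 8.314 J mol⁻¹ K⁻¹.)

Q = [H⁺]·[F⁻] / [HF] = (0.00781)·(0.0207) / (2.91) = 5.56×10⁻⁵
ΔG = RT ln(Q/K) = (8.314 J mol⁻¹ K⁻¹)(313 K) × ln(5.56×10⁻⁵/5.35×10⁻⁴)
   = (2.602 kJ/mol)(-2.264) = -5.89 kJ/mol
ΔG < 0, so the forward reaction is spontaneous (proceeds forward).

ΔG = -5.89 kJ/mol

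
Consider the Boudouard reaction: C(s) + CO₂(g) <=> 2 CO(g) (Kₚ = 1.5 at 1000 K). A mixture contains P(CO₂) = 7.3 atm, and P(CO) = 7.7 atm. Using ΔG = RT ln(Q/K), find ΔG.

ΔG = 14.0 kJ/mol

(C is a pure solid — omitted from Qₚ.)
Qₚ = P(CO)² / P(CO₂) = (7.7)² / (7.3) = 8.12
ΔG = RT ln(Qₚ/Kₚ) = (8.314 J mol⁻¹ K⁻¹)(1000 K) × ln(8.12/1.5)
   = (8.314 kJ/mol)(1.689) = 14.0 kJ/mol
ΔG > 0, so the forward reaction is non-spontaneous (proceeds in reverse).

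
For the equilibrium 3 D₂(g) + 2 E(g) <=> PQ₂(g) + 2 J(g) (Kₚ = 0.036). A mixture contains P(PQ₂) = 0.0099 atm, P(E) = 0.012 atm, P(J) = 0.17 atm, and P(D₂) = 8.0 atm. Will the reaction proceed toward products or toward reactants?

to the right

Qₚ = P(PQ₂)·P(J)² / (P(D₂)³·P(E)²) = (0.0099)·(0.17)² / ((8.0)³·(0.012)²) = 0.0039
Qₚ = 0.0039 < Kₚ = 0.036, so the forward reaction proceeds.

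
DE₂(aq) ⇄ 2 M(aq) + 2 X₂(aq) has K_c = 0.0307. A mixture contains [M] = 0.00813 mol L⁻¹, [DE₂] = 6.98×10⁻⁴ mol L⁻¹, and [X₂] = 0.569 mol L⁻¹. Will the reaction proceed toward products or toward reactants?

Q_c = [M]²·[X₂]² / [DE₂] = (0.00813)²·(0.569)² / (6.98×10⁻⁴) = 0.0307
Q_c = 0.0307 = K_c, so the system is already at equilibrium.

at equilibrium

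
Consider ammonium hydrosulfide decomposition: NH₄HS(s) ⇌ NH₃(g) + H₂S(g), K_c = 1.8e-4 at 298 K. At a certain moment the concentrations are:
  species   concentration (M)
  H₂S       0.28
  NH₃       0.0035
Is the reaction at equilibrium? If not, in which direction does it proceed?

toward reactants

(NH₄HS is a pure solid — omitted from Q_c.)
Q_c = [NH₃]·[H₂S] = (0.0035)·(0.28) = 9.8e-4
Q_c = 9.8e-4 > K_c = 1.8e-4, so the reverse reaction proceeds.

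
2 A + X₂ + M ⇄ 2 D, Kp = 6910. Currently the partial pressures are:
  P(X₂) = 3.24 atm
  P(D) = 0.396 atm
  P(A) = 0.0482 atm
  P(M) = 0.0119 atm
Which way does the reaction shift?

Qp = P(D)² / (P(A)²·P(X₂)·P(M)) = (0.396)² / ((0.0482)²·(3.24)·(0.0119)) = 1750
Qp = 1750 < Kp = 6910, so the forward reaction proceeds.

toward products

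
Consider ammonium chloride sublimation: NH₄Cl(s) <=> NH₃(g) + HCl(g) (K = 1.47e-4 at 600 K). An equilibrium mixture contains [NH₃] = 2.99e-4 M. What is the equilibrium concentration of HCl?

[HCl] = 0.492 M

(NH₄Cl is a pure solid — omitted from K.)
At equilibrium, K = [NH₃]·[HCl] = 1.47e-4.
(2.99e-4)·([HCl]) = 1.47e-4
[HCl] = 0.492 M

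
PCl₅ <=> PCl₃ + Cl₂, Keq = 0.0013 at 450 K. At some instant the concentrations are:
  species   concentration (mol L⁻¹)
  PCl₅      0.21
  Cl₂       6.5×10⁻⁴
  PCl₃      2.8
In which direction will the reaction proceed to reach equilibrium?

Q = [PCl₃]·[Cl₂] / [PCl₅] = (2.8)·(6.5×10⁻⁴) / (0.21) = 0.0087
Q = 0.0087 > Keq = 0.0013, so the reverse reaction proceeds.

toward reactants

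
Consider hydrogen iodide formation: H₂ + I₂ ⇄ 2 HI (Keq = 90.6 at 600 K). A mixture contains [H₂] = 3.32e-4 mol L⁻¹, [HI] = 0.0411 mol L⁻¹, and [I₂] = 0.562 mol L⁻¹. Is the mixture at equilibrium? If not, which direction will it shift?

no; Q < K, reaction proceeds forward

Q = [HI]² / ([H₂]·[I₂]) = (0.0411)² / ((3.32e-4)·(0.562)) = 9.05
Q = 9.05 < Keq = 90.6: net forward reaction.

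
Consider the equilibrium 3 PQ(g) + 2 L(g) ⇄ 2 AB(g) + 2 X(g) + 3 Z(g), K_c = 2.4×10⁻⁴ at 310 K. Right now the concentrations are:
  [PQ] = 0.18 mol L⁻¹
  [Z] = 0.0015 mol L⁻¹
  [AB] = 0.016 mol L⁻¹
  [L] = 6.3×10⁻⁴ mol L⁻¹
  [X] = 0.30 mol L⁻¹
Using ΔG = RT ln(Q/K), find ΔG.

ΔG = -5.07 kJ/mol

Q_c = [AB]²·[X]²·[Z]³ / ([PQ]³·[L]²) = (0.016)²·(0.30)²·(0.0015)³ / ((0.18)³·(6.3×10⁻⁴)²) = 3.36×10⁻⁵
ΔG = RT ln(Q_c/K_c) = (8.314 J mol⁻¹ K⁻¹)(310 K) × ln(3.36×10⁻⁵/2.4×10⁻⁴)
   = (2.577 kJ/mol)(-1.966) = -5.07 kJ/mol
ΔG < 0, so the forward reaction is spontaneous (proceeds forward).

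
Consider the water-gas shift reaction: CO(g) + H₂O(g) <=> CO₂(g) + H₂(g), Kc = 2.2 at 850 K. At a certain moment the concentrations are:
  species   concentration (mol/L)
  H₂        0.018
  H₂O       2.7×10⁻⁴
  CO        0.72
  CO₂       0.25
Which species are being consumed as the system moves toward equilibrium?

Qc = [CO₂]·[H₂] / ([CO]·[H₂O]) = (0.25)·(0.018) / ((0.72)·(2.7×10⁻⁴)) = 23
Qc = 23 > Kc = 2.2: net reverse reaction.

CO₂, H₂ (products)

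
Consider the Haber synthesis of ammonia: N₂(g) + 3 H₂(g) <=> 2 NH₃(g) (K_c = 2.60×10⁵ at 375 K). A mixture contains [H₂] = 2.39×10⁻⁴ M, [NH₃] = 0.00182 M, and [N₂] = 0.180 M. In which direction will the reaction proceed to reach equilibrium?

Q_c = [NH₃]² / ([N₂]·[H₂]³) = (0.00182)² / ((0.180)·(2.39×10⁻⁴)³) = 1.35×10⁶
Q_c = 1.35×10⁶ > K_c = 2.60×10⁵, so the reverse reaction proceeds.

reverse (toward reactants)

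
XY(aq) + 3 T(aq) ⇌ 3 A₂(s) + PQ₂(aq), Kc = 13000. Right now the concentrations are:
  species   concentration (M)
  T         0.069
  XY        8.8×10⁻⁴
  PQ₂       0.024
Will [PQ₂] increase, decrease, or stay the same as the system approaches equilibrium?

(A₂ is a pure solid — omitted from Qc.)
Qc = [PQ₂] / ([XY]·[T]³) = (0.024) / ((8.8×10⁻⁴)·(0.069)³) = 83000
Qc = 83000 > Kc = 13000: net reverse reaction.
PQ₂ is a product, so it decreases.

decrease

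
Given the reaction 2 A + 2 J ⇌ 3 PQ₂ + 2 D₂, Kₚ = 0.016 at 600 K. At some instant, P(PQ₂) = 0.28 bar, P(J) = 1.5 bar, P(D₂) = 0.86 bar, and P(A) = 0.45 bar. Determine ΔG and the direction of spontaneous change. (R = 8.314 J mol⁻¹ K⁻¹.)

ΔG = 3.99 kJ/mol; the forward reaction is non-spontaneous

Qₚ = P(PQ₂)³·P(D₂)² / (P(A)²·P(J)²) = (0.28)³·(0.86)² / ((0.45)²·(1.5)²) = 0.0356
ΔG = RT ln(Qₚ/Kₚ) = (8.314 J mol⁻¹ K⁻¹)(600 K) × ln(0.0356/0.016)
   = (4.988 kJ/mol)(0.7998) = 3.99 kJ/mol
ΔG > 0, so the forward reaction is non-spontaneous (proceeds in reverse).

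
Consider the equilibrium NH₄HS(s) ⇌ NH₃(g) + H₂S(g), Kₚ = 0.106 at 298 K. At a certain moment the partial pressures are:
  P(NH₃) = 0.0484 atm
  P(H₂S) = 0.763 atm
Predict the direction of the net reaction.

(NH₄HS is a pure solid — omitted from Qₚ.)
Qₚ = P(NH₃)·P(H₂S) = (0.0484)·(0.763) = 0.0369
Qₚ = 0.0369 < Kₚ = 0.106, so the forward reaction proceeds.

in the forward direction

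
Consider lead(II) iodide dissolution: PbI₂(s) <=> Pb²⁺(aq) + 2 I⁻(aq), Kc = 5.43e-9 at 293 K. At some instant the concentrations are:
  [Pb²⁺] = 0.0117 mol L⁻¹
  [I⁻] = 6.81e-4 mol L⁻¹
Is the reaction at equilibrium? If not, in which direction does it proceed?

at equilibrium

(PbI₂ is a pure solid — omitted from Qc.)
Qc = [Pb²⁺]·[I⁻]² = (0.0117)·(6.81e-4)² = 5.43e-9
Qc = 5.43e-9 = Kc, so the system is already at equilibrium.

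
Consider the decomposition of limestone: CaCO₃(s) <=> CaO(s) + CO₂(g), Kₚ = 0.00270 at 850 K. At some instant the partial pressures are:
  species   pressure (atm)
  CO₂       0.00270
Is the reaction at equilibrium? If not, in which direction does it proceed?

(CaCO₃, CaO are pure solids — omitted from Qₚ.)
Qₚ = P(CO₂) = 0.00270
Qₚ = 0.00270 = Kₚ, so the system is already at equilibrium.

at equilibrium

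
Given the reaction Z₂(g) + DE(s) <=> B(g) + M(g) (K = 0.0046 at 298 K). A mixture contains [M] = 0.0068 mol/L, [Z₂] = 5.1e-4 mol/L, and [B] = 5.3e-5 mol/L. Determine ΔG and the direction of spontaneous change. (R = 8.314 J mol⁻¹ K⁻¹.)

(DE is a pure solid — omitted from Q.)
Q = [B]·[M] / [Z₂] = (5.3e-5)·(0.0068) / (5.1e-4) = 7.07e-4
ΔG = RT ln(Q/K) = (8.314 J mol⁻¹ K⁻¹)(298 K) × ln(7.07e-4/0.0046)
   = (2.478 kJ/mol)(-1.873) = -4.64 kJ/mol
ΔG < 0, so the forward reaction is spontaneous (proceeds forward).

ΔG = -4.64 kJ/mol; the forward reaction is spontaneous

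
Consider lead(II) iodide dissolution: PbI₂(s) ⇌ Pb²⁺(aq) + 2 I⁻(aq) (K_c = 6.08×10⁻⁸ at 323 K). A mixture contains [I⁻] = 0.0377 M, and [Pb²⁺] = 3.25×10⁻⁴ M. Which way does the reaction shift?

reverse (toward reactants)

(PbI₂ is a pure solid — omitted from Q_c.)
Q_c = [Pb²⁺]·[I⁻]² = (3.25×10⁻⁴)·(0.0377)² = 4.62×10⁻⁷
Q_c = 4.62×10⁻⁷ > K_c = 6.08×10⁻⁸, so the reverse reaction proceeds.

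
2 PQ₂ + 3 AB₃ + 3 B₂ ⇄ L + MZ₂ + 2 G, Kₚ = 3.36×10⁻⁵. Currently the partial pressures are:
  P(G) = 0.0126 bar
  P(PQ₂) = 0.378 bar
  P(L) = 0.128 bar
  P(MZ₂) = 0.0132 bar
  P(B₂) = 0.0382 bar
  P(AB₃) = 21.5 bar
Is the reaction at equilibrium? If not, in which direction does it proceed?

Qₚ = P(L)·P(MZ₂)·P(G)² / (P(PQ₂)²·P(AB₃)³·P(B₂)³) = (0.128)·(0.0132)·(0.0126)² / ((0.378)²·(21.5)³·(0.0382)³) = 3.39×10⁻⁶
Qₚ = 3.39×10⁻⁶ < Kₚ = 3.36×10⁻⁵, so the forward reaction proceeds.

forward (toward products)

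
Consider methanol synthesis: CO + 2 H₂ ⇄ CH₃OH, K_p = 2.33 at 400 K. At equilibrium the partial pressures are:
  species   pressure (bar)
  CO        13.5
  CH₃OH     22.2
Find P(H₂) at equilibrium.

P(H₂) = 0.840 bar

At equilibrium, K_p = P(CH₃OH) / (P(CO)·P(H₂)²) = 2.33.
(22.2) / ((13.5)·(P(H₂))²) = 2.33
P(H₂)² = 0.706 ⇒ P(H₂) = 0.840 bar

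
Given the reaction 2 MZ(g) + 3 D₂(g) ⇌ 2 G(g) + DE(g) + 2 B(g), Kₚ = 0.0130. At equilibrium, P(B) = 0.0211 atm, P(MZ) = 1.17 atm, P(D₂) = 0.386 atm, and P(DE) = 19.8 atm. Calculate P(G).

P(G) = 0.341 atm

At equilibrium, Kₚ = P(G)²·P(DE)·P(B)² / (P(MZ)²·P(D₂)³) = 0.0130.
(P(G))²·(19.8)·(0.0211)² / ((1.17)²·(0.386)³) = 0.0130
P(G)² = 0.116 ⇒ P(G) = 0.341 atm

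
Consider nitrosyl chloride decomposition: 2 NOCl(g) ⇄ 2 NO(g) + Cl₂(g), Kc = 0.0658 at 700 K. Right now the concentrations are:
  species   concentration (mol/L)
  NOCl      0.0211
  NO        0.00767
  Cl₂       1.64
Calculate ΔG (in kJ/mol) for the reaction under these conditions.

Qc = [NO]²·[Cl₂] / [NOCl]² = (0.00767)²·(1.64) / (0.0211)² = 0.217
ΔG = RT ln(Qc/Kc) = (8.314 J mol⁻¹ K⁻¹)(700 K) × ln(0.217/0.0658)
   = (5.820 kJ/mol)(1.193) = 6.94 kJ/mol
ΔG > 0, so the forward reaction is non-spontaneous (proceeds in reverse).

ΔG = 6.94 kJ/mol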